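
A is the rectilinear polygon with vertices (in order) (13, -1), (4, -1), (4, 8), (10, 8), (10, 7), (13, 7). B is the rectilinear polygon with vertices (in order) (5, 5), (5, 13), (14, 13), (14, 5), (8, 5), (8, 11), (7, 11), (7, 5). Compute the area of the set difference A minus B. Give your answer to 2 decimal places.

60.00

|A| = 78, |A∩B| = 18.
|A ∖ B| = |A| − |A∩B| = 78 − 18 = 60.00.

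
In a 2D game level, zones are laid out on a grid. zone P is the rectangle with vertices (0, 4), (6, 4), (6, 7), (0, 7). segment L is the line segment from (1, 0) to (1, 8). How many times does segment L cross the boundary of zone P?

2

The segment meets the boundary at (1,7), (1,4).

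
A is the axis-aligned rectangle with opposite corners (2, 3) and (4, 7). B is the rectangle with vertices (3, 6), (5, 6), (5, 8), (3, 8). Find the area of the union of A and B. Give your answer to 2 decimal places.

By inclusion–exclusion:
Individual areas: |A| = 8, |B| = 4.
|A∩B|: x∈[3,4], y∈[6,7] → 1·1 = 1.
|A ∪ B| = 12 − 1 = 11.00.

11.00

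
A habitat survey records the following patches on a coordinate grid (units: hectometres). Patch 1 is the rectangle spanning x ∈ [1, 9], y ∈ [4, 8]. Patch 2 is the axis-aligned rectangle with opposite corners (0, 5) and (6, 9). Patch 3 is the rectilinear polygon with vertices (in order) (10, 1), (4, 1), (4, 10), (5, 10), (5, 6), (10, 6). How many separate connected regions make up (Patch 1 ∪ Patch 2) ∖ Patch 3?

(Patch 1 ∪ Patch 2) ∖ Patch 3 splits into 2 disjoint pieces (area 9, area 19).

2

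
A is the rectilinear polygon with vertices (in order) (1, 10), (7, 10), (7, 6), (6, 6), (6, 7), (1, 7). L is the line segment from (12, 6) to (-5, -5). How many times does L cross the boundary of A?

0

The segment lies entirely outside A and never meets its boundary.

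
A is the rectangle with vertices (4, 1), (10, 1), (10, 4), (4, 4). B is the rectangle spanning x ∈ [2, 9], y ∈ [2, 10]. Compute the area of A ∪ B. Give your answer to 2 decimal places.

By inclusion–exclusion:
Individual areas: |A| = 18, |B| = 56.
|A∩B|: x∈[4,9], y∈[2,4] → 5·2 = 10.
|A ∪ B| = 74 − 10 = 64.00.

64.00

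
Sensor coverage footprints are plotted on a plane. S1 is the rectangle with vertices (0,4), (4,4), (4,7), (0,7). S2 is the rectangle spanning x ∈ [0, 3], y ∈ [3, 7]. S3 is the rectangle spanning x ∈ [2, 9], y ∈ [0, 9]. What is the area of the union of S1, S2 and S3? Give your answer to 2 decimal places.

71.00

By inclusion–exclusion:
Individual areas: |S1| = 12, |S2| = 12, |S3| = 63.
|S1∩S2|: x∈[0,3], y∈[4,7] → 3·3 = 9.
|S1∩S3|: x∈[2,4], y∈[4,7] → 2·3 = 6.
|S2∩S3|: x∈[2,3], y∈[3,7] → 1·4 = 4.
|S1∩S2∩S3| = 3.
|S1 ∪ S2 ∪ S3| = 87 − 19 + 3 = 71.00.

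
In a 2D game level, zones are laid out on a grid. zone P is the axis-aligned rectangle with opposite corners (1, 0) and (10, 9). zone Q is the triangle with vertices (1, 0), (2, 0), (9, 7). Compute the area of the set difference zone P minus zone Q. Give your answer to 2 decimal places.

|zone P| = 81, |zone P∩zone Q| = 3.5.
|zone P ∖ zone Q| = |zone P| − |zone P∩zone Q| = 81 − 3.5 = 77.50.

77.50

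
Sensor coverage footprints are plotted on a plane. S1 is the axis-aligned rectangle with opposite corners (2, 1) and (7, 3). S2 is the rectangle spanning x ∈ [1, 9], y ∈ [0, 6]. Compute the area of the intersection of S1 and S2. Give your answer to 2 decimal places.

|S1∩S2|: x∈[2,7], y∈[1,3] → 5·2 = 10.

10.00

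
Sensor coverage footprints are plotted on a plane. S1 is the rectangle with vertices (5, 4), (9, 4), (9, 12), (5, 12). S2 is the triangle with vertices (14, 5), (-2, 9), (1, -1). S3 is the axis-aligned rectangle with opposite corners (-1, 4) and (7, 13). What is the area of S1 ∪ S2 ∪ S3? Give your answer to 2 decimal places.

127.42

By inclusion–exclusion:
Individual areas: |S1| = 32, |S2| = 74, |S3| = 72.
|S1∩S2| = 11.
|S1∩S3|: x∈[5,7], y∈[4,12] → 2·8 = 16.
|S2∩S3| = 29.5833.
|S1∩S2∩S3| = 6.
|S1 ∪ S2 ∪ S3| = 178 − 56.5833 + 6 = 127.42.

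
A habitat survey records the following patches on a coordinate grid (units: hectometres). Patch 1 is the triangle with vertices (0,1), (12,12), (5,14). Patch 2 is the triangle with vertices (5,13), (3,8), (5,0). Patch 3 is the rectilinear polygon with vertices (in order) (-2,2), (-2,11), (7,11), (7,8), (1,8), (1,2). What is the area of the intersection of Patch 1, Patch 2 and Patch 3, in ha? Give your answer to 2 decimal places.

The intersection is the polygon with vertices (4.2,11), (5,11), (5,8), (3,8).
By the shoelace formula its area is 4.20.

4.20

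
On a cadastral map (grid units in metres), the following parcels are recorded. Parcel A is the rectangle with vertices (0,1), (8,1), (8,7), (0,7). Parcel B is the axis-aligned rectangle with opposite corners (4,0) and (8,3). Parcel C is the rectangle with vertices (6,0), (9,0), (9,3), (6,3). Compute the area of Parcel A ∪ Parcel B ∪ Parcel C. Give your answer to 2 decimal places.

55.00

By inclusion–exclusion:
Individual areas: |Parcel A| = 48, |Parcel B| = 12, |Parcel C| = 9.
|Parcel A∩Parcel B|: x∈[4,8], y∈[1,3] → 4·2 = 8.
|Parcel A∩Parcel C|: x∈[6,8], y∈[1,3] → 2·2 = 4.
|Parcel B∩Parcel C|: x∈[6,8], y∈[0,3] → 2·3 = 6.
|Parcel A∩Parcel B∩Parcel C| = 4.
|Parcel A ∪ Parcel B ∪ Parcel C| = 69 − 18 + 4 = 55.00.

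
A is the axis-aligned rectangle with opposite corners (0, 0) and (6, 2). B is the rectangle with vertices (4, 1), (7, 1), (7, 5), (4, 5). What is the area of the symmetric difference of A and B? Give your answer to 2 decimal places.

20.00

|A∩B|: x∈[4,6], y∈[1,2] → 2·1 = 2.
|A △ B| = |A| + |B| − 2·|A∩B| = 12 + 12 − 4 = 20.00.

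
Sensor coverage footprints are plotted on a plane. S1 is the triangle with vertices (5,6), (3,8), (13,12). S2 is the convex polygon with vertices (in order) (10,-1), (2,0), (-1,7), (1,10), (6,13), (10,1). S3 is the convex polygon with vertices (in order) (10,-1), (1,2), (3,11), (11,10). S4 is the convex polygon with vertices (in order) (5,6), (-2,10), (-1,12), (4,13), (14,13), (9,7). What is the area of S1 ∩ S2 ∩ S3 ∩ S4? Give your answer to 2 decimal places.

The intersection is the polygon with vertices (7.667,8), (5,6), (3,8), (7.118,9.647).
By the shoelace formula its area is 8.51.

8.51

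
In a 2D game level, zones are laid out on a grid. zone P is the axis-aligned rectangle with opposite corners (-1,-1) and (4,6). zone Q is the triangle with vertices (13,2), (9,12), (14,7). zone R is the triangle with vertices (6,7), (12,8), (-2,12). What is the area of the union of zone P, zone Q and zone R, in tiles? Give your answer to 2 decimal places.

By inclusion–exclusion:
Individual areas: |zone P| = 35, |zone Q| = 15, |zone R| = 19.
|zone P∩zone Q| = 0.
|zone P∩zone R| = 0.
|zone Q∩zone R| = 0.4693.
|zone P∩zone Q∩zone R| = 0.
|zone P ∪ zone Q ∪ zone R| = 69 − 0.4693 + 0 = 68.53.

68.53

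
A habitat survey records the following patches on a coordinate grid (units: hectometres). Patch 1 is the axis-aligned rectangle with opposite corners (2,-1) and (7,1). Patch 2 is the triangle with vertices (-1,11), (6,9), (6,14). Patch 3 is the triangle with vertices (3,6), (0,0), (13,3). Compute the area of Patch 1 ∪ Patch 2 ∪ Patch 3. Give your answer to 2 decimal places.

61.37

By inclusion–exclusion:
Individual areas: |Patch 1| = 10, |Patch 2| = 17.5, |Patch 3| = 34.5.
|Patch 1∩Patch 2| = 0.
|Patch 1∩Patch 3| = 0.6282.
|Patch 2∩Patch 3| = 0.
|Patch 1∩Patch 2∩Patch 3| = 0.
|Patch 1 ∪ Patch 2 ∪ Patch 3| = 62 − 0.6282 + 0 = 61.37.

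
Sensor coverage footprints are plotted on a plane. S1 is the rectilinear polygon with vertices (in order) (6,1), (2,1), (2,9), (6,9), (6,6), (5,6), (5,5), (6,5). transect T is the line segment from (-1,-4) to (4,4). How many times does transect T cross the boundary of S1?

The segment meets the boundary at (2.125,1).

1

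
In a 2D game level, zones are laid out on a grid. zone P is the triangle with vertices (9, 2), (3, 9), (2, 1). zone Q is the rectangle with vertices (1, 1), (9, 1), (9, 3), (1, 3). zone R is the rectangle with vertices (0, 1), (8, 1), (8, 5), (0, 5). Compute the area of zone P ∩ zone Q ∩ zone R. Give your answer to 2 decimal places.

9.18

The intersection is the polygon with vertices (2,1), (2.25,3), (8,3), (8,1.857).
By the shoelace formula its area is 9.18.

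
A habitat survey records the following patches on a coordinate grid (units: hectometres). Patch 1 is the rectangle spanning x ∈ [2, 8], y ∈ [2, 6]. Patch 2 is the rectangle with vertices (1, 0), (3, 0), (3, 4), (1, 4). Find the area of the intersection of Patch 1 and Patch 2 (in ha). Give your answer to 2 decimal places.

|Patch 1∩Patch 2|: x∈[2,3], y∈[2,4] → 1·2 = 2.

2.00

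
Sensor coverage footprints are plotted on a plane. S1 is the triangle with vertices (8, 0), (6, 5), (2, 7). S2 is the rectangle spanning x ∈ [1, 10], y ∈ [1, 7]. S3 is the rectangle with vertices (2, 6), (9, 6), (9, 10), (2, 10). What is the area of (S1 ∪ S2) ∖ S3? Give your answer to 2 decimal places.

|S1 ∪ S2| = 54.2286.
|(S1 ∪ S2) ∩ S3| = 7.
|(S1 ∪ S2) ∖ S3| = 54.2286 − 7 = 47.23.

47.23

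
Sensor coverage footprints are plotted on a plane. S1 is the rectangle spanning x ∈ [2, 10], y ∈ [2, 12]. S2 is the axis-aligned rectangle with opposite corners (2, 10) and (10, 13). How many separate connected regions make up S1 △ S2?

S1 △ S2 splits into 2 disjoint pieces (area 64, area 8).

2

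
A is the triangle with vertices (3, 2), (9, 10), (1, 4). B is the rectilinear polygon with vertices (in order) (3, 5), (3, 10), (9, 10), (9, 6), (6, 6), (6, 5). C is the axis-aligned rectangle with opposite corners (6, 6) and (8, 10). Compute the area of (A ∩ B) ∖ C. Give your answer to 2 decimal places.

|A ∩ B| = 7.125.
|(A ∩ B) ∩ C| = 2.3333.
|(A ∩ B) ∖ C| = 7.125 − 2.3333 = 4.79.

4.79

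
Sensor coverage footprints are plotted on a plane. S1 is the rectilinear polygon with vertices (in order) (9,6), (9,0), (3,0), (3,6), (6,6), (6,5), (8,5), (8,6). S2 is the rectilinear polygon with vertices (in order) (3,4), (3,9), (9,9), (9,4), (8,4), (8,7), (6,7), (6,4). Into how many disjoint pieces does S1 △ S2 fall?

2

S1 △ S2 splits into 2 disjoint pieces (area 26, area 16).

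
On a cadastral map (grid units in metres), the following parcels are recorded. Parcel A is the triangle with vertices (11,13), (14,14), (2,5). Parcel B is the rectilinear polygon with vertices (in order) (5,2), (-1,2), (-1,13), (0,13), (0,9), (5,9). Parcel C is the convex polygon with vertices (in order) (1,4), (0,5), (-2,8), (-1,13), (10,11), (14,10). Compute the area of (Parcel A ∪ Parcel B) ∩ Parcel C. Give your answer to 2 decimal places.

|Parcel A ∪ Parcel B| = 52.875.
|(Parcel A ∪ Parcel B) ∩ Parcel C| = 31.21.

31.21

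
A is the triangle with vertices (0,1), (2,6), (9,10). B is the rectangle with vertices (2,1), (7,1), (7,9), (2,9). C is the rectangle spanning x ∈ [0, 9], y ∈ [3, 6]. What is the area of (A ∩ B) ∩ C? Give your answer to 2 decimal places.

4.50

The region (A ∩ B) ∩ C is the polygon with vertices (2,3), (2,6), (5,6).
By the shoelace formula its area is 4.50.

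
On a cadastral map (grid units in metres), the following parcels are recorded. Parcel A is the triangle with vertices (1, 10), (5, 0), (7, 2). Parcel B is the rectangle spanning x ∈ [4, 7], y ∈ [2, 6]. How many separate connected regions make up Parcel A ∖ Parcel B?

Parcel A ∖ Parcel B splits into 2 disjoint pieces (area 5.25, area 2.8).

2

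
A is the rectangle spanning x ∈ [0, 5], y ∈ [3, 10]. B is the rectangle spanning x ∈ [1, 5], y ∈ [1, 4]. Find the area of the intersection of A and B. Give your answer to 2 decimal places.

|A∩B|: x∈[1,5], y∈[3,4] → 4·1 = 4.

4.00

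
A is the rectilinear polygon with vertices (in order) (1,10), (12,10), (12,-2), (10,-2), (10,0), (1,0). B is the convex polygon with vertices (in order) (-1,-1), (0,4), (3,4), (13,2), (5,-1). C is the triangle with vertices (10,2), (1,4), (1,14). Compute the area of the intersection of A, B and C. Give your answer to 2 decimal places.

The intersection is the polygon with vertices (3,4), (9.471,2.706), (10,2), (1,4).
By the shoelace formula its area is 3.94.

3.94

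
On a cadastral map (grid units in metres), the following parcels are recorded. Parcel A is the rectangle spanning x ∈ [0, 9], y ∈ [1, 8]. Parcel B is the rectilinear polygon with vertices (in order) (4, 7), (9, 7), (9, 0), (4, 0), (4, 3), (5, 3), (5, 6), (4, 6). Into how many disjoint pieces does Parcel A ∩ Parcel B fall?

Parcel A ∩ Parcel B is a single connected region.

1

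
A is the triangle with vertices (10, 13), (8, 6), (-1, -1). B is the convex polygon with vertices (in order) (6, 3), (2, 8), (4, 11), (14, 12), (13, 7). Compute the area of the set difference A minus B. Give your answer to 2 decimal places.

|A| = 24.5, |A∩B| = 16.0883.
|A ∖ B| = |A| − |A∩B| = 24.5 − 16.0883 = 8.41.

8.41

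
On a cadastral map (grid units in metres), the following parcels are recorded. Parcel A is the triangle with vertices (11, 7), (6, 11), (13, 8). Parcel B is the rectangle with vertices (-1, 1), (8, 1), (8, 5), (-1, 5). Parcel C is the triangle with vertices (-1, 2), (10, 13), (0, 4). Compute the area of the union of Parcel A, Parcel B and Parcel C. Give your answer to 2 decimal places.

45.98

By inclusion–exclusion:
Individual areas: |Parcel A| = 6.5, |Parcel B| = 36, |Parcel C| = 5.5.
|Parcel A∩Parcel B| = 0.
|Parcel A∩Parcel C| = 0.0784.
|Parcel B∩Parcel C| = 1.9444.
|Parcel A∩Parcel B∩Parcel C| = 0.
|Parcel A ∪ Parcel B ∪ Parcel C| = 48 − 2.0228 + 0 = 45.98.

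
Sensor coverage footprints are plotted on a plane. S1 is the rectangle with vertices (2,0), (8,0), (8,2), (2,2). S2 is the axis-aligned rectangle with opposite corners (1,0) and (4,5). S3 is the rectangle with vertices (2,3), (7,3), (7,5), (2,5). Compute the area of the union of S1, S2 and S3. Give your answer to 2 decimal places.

29.00

By inclusion–exclusion:
Individual areas: |S1| = 12, |S2| = 15, |S3| = 10.
|S1∩S2|: x∈[2,4], y∈[0,2] → 2·2 = 4.
|S1∩S3| = 0 (no overlap).
|S2∩S3|: x∈[2,4], y∈[3,5] → 2·2 = 4.
|S1∩S2∩S3| = 0.
|S1 ∪ S2 ∪ S3| = 37 − 8 + 0 = 29.00.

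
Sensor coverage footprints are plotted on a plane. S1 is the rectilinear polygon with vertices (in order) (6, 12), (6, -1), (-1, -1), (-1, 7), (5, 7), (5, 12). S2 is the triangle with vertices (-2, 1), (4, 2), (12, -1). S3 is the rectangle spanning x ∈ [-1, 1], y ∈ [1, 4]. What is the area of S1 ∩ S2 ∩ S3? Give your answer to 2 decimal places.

The intersection is the polygon with vertices (-1,1.167), (1,1.5), (1,1), (-1,1).
By the shoelace formula its area is 0.67.

0.67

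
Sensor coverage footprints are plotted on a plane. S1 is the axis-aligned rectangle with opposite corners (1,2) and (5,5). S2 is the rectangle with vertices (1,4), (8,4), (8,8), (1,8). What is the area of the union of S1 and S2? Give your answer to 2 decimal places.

By inclusion–exclusion:
Individual areas: |S1| = 12, |S2| = 28.
|S1∩S2|: x∈[1,5], y∈[4,5] → 4·1 = 4.
|S1 ∪ S2| = 40 − 4 = 36.00.

36.00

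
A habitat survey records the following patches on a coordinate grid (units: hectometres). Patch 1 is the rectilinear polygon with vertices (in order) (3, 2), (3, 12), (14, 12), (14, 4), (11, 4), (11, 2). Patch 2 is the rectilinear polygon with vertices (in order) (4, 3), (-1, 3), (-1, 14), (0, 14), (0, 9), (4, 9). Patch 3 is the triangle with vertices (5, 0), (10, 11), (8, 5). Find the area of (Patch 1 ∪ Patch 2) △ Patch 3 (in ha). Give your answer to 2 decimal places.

129.58

|Patch 1 ∪ Patch 2| = 133.
|(Patch 1 ∪ Patch 2) ∩ Patch 3| = 3.7091.
|(Patch 1 ∪ Patch 2) △ Patch 3| = 133 + 4 − 7.4182 = 129.58.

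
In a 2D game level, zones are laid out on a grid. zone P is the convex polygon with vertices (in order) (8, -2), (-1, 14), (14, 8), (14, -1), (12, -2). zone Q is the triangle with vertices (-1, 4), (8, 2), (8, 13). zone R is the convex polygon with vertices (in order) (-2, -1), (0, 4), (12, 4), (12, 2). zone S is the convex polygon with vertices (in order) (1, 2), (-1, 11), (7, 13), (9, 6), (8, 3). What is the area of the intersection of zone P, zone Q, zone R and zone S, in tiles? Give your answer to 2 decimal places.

The intersection is the polygon with vertices (4.625,4), (8,4), (8,3), (5.397,2.628).
By the shoelace formula its area is 3.62.

3.62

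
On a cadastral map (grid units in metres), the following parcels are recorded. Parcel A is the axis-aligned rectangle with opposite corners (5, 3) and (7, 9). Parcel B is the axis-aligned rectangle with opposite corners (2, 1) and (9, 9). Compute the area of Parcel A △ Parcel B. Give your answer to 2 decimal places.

44.00

|Parcel A∩Parcel B|: x∈[5,7], y∈[3,9] → 2·6 = 12.
|Parcel A △ Parcel B| = |Parcel A| + |Parcel B| − 2·|Parcel A∩Parcel B| = 12 + 56 − 24 = 44.00.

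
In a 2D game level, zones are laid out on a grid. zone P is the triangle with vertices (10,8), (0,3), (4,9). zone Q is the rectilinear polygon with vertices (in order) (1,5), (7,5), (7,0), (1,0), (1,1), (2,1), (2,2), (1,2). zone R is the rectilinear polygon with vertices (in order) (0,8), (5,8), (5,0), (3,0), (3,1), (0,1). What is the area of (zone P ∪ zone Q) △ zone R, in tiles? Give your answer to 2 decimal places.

33.33

|zone P ∪ zone Q| = 46.8333.
|(zone P ∪ zone Q) ∩ zone R| = 25.25.
|(zone P ∪ zone Q) △ zone R| = 46.8333 + 37 − 50.5 = 33.33.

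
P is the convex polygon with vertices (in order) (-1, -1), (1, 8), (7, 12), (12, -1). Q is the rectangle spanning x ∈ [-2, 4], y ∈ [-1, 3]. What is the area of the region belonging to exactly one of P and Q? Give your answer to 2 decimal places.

|P| = 107.5, |Q| = 24, |P∩Q| = 18.2222.
|P △ Q| = |P| + |Q| − 2·|P∩Q| = 107.5 + 24 − 36.4444 = 95.06.

95.06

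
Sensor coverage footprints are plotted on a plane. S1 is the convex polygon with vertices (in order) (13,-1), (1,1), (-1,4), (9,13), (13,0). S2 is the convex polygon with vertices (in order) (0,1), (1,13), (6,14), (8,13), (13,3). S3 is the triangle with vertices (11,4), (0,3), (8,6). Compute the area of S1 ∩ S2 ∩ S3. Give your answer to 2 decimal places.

The intersection is the polygon with vertices (0.172,3.064), (8,6), (11,4), (0.168,3.015).
By the shoelace formula its area is 12.50.

12.50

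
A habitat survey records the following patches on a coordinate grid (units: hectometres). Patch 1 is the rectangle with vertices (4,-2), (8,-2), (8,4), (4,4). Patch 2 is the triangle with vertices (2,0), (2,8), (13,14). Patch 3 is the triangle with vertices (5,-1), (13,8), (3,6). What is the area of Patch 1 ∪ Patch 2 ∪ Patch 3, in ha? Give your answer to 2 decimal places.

83.74

By inclusion–exclusion:
Individual areas: |Patch 1| = 24, |Patch 2| = 44, |Patch 3| = 37.
|Patch 1∩Patch 2| = 0.8312.
|Patch 1∩Patch 3| = 13.1875.
|Patch 2∩Patch 3| = 8.0749.
|Patch 1∩Patch 2∩Patch 3| = 0.8312.
|Patch 1 ∪ Patch 2 ∪ Patch 3| = 105 − 22.0936 + 0.8312 = 83.74.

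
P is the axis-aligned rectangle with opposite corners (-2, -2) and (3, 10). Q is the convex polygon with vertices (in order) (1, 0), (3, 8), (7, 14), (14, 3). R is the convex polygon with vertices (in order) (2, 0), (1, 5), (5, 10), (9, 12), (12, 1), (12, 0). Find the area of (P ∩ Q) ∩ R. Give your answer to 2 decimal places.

The region (P ∩ Q) ∩ R is the polygon with vertices (1.956,0.221), (1.556,2.222), (2.818,7.273), (3,7.5), (3,0.462).
By the shoelace formula its area is 6.49.

6.49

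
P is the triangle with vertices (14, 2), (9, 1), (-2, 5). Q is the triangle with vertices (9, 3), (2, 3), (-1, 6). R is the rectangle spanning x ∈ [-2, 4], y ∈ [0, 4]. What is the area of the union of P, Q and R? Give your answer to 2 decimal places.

By inclusion–exclusion:
Individual areas: |P| = 15.5, |Q| = 10.5, |R| = 24.
|P∩Q| = 4.4853.
|P∩R| = 1.8788.
|Q∩R| = 2.5.
|P∩Q∩R| = 1.8155.
|P ∪ Q ∪ R| = 50 − 8.8641 + 1.8155 = 42.95.

42.95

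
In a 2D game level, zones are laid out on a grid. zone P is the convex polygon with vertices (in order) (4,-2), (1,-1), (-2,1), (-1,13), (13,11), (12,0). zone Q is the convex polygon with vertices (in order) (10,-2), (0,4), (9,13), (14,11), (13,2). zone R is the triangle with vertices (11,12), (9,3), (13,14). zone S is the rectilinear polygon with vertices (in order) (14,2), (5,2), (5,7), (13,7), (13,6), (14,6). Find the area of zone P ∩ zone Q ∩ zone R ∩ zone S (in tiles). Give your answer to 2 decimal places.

1.13

The intersection is the polygon with vertices (9,3), (9.889,7), (10.454,7).
By the shoelace formula its area is 1.13.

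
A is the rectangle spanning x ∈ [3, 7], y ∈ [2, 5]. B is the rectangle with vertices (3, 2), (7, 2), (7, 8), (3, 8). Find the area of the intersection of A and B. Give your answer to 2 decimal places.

12.00

|A∩B|: x∈[3,7], y∈[2,5] → 4·3 = 12.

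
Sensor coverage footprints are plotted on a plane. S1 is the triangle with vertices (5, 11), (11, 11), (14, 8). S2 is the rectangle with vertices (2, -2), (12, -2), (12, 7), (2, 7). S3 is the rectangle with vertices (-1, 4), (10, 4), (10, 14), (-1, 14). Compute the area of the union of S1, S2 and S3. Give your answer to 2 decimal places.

180.83

By inclusion–exclusion:
Individual areas: |S1| = 9, |S2| = 90, |S3| = 110.
|S1∩S2| = 0.
|S1∩S3| = 4.1667.
|S2∩S3|: x∈[2,10], y∈[4,7] → 8·3 = 24.
|S1∩S2∩S3| = 0.
|S1 ∪ S2 ∪ S3| = 209 − 28.1667 + 0 = 180.83.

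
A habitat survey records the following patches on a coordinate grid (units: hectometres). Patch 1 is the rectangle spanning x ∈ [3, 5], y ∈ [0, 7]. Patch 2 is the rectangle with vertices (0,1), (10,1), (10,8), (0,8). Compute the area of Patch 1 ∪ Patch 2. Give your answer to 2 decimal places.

72.00

By inclusion–exclusion:
Individual areas: |Patch 1| = 14, |Patch 2| = 70.
|Patch 1∩Patch 2|: x∈[3,5], y∈[1,7] → 2·6 = 12.
|Patch 1 ∪ Patch 2| = 84 − 12 = 72.00.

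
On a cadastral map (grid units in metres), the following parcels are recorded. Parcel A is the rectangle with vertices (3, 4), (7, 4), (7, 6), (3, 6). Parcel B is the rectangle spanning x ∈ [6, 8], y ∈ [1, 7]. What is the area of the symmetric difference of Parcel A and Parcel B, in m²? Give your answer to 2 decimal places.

|Parcel A∩Parcel B|: x∈[6,7], y∈[4,6] → 1·2 = 2.
|Parcel A △ Parcel B| = |Parcel A| + |Parcel B| − 2·|Parcel A∩Parcel B| = 8 + 12 − 4 = 16.00.

16.00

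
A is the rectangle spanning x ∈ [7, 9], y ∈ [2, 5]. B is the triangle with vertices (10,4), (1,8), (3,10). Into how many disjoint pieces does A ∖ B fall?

2

A ∖ B splits into 2 disjoint pieces (area 5.6528, area 0.0119).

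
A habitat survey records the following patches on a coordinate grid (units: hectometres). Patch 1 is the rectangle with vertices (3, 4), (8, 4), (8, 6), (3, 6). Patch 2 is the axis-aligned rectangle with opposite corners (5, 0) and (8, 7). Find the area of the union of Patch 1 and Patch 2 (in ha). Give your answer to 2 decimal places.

25.00

By inclusion–exclusion:
Individual areas: |Patch 1| = 10, |Patch 2| = 21.
|Patch 1∩Patch 2|: x∈[5,8], y∈[4,6] → 3·2 = 6.
|Patch 1 ∪ Patch 2| = 31 − 6 = 25.00.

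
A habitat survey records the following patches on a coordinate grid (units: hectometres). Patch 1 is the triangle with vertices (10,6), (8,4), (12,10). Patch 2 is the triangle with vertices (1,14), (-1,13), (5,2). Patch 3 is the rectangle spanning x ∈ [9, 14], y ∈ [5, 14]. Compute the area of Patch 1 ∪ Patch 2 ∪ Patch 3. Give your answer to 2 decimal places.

59.25

By inclusion–exclusion:
Individual areas: |Patch 1| = 2, |Patch 2| = 14, |Patch 3| = 45.
|Patch 1∩Patch 2| = 0.
|Patch 1∩Patch 3| = 1.75.
|Patch 2∩Patch 3| = 0.
|Patch 1∩Patch 2∩Patch 3| = 0.
|Patch 1 ∪ Patch 2 ∪ Patch 3| = 61 − 1.75 + 0 = 59.25.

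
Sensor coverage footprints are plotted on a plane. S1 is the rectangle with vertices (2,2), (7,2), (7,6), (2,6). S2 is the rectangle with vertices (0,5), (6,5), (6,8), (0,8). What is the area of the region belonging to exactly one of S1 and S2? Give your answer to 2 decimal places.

|S1∩S2|: x∈[2,6], y∈[5,6] → 4·1 = 4.
|S1 △ S2| = |S1| + |S2| − 2·|S1∩S2| = 20 + 18 − 8 = 30.00.

30.00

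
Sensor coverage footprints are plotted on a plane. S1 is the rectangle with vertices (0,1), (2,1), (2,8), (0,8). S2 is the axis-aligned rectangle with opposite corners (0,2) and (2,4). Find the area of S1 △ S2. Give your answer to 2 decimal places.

10.00

|S1∩S2|: x∈[0,2], y∈[2,4] → 2·2 = 4.
|S1 △ S2| = |S1| + |S2| − 2·|S1∩S2| = 14 + 4 − 8 = 10.00.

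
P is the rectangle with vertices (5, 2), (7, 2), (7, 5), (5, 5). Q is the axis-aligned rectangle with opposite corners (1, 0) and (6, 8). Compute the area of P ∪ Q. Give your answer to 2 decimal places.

43.00

By inclusion–exclusion:
Individual areas: |P| = 6, |Q| = 40.
|P∩Q|: x∈[5,6], y∈[2,5] → 1·3 = 3.
|P ∪ Q| = 46 − 3 = 43.00.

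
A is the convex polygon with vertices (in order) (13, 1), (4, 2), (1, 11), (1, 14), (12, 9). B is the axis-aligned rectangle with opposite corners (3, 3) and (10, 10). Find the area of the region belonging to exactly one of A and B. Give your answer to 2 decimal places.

50.85

|A| = 98.5, |B| = 49, |A∩B| = 48.3242.
|A △ B| = |A| + |B| − 2·|A∩B| = 98.5 + 49 − 96.6485 = 50.85.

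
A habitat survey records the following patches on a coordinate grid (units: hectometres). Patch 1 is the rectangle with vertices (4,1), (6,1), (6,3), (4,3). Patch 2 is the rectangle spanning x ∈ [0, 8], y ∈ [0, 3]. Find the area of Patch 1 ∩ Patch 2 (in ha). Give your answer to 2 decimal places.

|Patch 1∩Patch 2|: x∈[4,6], y∈[1,3] → 2·2 = 4.

4.00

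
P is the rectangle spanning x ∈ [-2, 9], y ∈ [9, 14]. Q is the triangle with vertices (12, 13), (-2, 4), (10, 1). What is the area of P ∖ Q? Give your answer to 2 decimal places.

51.66

|P| = 55, |P∩Q| = 3.3373.
|P ∖ Q| = |P| − |P∩Q| = 55 − 3.3373 = 51.66.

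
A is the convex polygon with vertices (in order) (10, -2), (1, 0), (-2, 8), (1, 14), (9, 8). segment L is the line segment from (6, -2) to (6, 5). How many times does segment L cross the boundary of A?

The segment meets the boundary at (6,-1.111).

1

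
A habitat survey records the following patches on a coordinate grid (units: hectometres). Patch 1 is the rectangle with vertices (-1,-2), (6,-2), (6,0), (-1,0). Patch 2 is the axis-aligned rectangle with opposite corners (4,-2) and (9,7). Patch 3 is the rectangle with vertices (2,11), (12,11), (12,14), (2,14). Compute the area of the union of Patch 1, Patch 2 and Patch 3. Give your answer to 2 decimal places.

By inclusion–exclusion:
Individual areas: |Patch 1| = 14, |Patch 2| = 45, |Patch 3| = 30.
|Patch 1∩Patch 2|: x∈[4,6], y∈[-2,0] → 2·2 = 4.
|Patch 1∩Patch 3| = 0 (no overlap).
|Patch 2∩Patch 3| = 0 (no overlap).
|Patch 1∩Patch 2∩Patch 3| = 0.
|Patch 1 ∪ Patch 2 ∪ Patch 3| = 89 − 4 + 0 = 85.00.

85.00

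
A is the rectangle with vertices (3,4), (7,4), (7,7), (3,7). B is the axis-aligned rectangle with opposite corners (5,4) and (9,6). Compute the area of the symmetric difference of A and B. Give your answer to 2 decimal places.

|A∩B|: x∈[5,7], y∈[4,6] → 2·2 = 4.
|A △ B| = |A| + |B| − 2·|A∩B| = 12 + 8 − 8 = 12.00.

12.00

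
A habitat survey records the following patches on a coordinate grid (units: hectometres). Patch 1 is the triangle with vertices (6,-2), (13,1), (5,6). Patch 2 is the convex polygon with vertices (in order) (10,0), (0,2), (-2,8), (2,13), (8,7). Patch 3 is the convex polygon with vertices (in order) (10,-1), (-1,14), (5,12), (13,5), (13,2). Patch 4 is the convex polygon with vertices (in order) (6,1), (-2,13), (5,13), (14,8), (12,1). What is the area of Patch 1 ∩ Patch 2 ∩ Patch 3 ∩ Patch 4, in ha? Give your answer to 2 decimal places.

The intersection is the polygon with vertices (9.714,1), (8.533,1), (5.027,5.781), (5,6), (9,3.5).
By the shoelace formula its area is 7.38.

7.38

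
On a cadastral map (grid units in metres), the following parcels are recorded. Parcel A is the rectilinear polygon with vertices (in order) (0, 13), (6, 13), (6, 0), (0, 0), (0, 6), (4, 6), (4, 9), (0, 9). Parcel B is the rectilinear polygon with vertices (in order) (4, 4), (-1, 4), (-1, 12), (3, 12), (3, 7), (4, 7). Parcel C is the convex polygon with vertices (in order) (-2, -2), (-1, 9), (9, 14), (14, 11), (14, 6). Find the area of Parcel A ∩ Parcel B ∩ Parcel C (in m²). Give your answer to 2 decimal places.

11.75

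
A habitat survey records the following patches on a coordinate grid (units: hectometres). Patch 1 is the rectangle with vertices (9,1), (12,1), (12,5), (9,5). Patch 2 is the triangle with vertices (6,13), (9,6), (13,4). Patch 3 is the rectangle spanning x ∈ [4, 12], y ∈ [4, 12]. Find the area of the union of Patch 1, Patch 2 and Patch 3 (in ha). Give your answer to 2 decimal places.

73.57

By inclusion–exclusion:
Individual areas: |Patch 1| = 12, |Patch 2| = 11, |Patch 3| = 64.
|Patch 1∩Patch 2| = 0.25.
|Patch 1∩Patch 3|: x∈[9,12], y∈[4,5] → 3·1 = 3.
|Patch 2∩Patch 3| = 10.4325.
|Patch 1∩Patch 2∩Patch 3| = 0.25.
|Patch 1 ∪ Patch 2 ∪ Patch 3| = 87 − 13.6825 + 0.25 = 73.57.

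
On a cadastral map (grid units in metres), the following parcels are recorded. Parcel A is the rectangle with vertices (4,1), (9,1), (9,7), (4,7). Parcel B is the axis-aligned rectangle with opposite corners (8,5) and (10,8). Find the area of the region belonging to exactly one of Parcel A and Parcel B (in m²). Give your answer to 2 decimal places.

32.00

|Parcel A∩Parcel B|: x∈[8,9], y∈[5,7] → 1·2 = 2.
|Parcel A △ Parcel B| = |Parcel A| + |Parcel B| − 2·|Parcel A∩Parcel B| = 30 + 6 − 4 = 32.00.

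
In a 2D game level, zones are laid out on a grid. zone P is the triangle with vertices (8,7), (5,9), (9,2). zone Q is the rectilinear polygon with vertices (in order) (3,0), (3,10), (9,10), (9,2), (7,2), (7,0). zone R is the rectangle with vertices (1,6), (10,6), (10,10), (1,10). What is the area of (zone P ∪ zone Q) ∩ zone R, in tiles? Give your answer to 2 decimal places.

The region (zone P ∪ zone Q) ∩ zone R is the polygon with vertices (9,10), (9,6), (3,6), (3,10).
By the shoelace formula its area is 24.00.

24.00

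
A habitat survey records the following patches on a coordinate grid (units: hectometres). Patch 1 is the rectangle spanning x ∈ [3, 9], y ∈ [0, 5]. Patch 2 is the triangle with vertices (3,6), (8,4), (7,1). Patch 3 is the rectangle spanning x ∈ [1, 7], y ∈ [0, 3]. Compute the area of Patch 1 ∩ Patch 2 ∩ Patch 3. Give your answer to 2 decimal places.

1.60

The intersection is the polygon with vertices (5.4,3), (7,3), (7,1).
By the shoelace formula its area is 1.60.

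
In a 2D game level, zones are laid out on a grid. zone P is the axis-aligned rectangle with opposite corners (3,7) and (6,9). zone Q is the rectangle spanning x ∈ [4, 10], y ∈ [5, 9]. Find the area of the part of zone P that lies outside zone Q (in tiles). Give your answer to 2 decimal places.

|zone P∩zone Q|: x∈[4,6], y∈[7,9] → 2·2 = 4.
|zone P| = 6.
|zone P ∖ zone Q| = |zone P| − |zone P∩zone Q| = 6 − 4 = 2.00.

2.00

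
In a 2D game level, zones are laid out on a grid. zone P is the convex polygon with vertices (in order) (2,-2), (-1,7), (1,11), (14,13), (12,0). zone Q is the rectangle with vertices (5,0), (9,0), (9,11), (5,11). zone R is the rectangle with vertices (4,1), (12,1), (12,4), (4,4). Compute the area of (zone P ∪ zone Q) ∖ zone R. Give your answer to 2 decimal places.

139.50

|zone P ∪ zone Q| = 163.5.
|(zone P ∪ zone Q) ∩ zone R| = 24.
|(zone P ∪ zone Q) ∖ zone R| = 163.5 − 24 = 139.50.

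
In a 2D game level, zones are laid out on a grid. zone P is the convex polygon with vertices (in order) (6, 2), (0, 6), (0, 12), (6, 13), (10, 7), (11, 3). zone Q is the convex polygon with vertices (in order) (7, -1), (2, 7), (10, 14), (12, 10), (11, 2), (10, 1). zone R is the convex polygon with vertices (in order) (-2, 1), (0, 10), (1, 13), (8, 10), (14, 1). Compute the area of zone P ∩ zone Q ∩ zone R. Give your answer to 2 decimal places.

49.06

The intersection is the polygon with vertices (2,7), (6.274,10.74), (8,10), (10,7), (11,3), (6,2), (4.5,3).
By the shoelace formula its area is 49.06.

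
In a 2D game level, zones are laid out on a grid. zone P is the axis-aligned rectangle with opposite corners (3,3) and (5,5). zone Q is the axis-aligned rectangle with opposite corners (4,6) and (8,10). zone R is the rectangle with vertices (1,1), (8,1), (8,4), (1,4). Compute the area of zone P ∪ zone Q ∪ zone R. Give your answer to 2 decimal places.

By inclusion–exclusion:
Individual areas: |zone P| = 4, |zone Q| = 16, |zone R| = 21.
|zone P∩zone Q| = 0 (no overlap).
|zone P∩zone R|: x∈[3,5], y∈[3,4] → 2·1 = 2.
|zone Q∩zone R| = 0 (no overlap).
|zone P∩zone Q∩zone R| = 0.
|zone P ∪ zone Q ∪ zone R| = 41 − 2 + 0 = 39.00.

39.00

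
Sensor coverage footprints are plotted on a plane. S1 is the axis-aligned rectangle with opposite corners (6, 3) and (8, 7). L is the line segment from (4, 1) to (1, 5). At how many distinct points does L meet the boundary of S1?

0

The segment lies entirely outside S1 and never meets its boundary.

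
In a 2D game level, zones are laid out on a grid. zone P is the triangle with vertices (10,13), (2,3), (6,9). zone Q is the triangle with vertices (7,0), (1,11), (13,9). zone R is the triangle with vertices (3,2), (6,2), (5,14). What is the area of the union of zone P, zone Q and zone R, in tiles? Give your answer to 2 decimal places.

By inclusion–exclusion:
Individual areas: |zone P| = 4, |zone Q| = 60, |zone R| = 18.
|zone P∩zone Q| = 2.611.
|zone P∩zone R| = 1.2571.
|zone Q∩zone R| = 10.3999.
|zone P∩zone Q∩zone R| = 1.0812.
|zone P ∪ zone Q ∪ zone R| = 82 − 14.268 + 1.0812 = 68.81.

68.81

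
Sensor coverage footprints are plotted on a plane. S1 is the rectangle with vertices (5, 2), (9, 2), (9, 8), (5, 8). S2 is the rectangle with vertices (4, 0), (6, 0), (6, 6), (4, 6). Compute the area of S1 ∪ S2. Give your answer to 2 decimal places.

32.00

By inclusion–exclusion:
Individual areas: |S1| = 24, |S2| = 12.
|S1∩S2|: x∈[5,6], y∈[2,6] → 1·4 = 4.
|S1 ∪ S2| = 36 − 4 = 32.00.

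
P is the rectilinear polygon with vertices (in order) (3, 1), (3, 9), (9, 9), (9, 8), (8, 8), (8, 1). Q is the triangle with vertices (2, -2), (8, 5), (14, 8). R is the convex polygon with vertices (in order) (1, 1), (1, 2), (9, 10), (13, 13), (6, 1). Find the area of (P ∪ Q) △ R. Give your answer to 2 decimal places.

38.13

|P ∪ Q| = 48.5429.
|(P ∪ Q) ∩ R| = 25.2059.
|(P ∪ Q) △ R| = 48.5429 + 40 − 50.4118 = 38.13.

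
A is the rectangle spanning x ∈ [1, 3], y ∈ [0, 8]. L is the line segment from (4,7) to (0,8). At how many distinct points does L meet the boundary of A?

2

The segment meets the boundary at (1,7.75), (3,7.25).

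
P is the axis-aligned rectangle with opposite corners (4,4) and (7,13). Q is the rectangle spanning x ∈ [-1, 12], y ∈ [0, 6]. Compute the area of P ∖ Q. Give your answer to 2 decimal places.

|P∩Q|: x∈[4,7], y∈[4,6] → 3·2 = 6.
|P| = 27.
|P ∖ Q| = |P| − |P∩Q| = 27 − 6 = 21.00.

21.00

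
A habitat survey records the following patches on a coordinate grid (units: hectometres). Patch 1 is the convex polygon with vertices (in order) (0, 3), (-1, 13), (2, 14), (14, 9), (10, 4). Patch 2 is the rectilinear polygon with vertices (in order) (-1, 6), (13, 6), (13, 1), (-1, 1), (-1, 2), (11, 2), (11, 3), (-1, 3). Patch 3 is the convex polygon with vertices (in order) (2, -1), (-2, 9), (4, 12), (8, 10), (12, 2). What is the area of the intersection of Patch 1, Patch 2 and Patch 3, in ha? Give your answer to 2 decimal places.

25.81

The intersection is the polygon with vertices (10,6), (10.615,4.769), (10,4), (0.385,3.038), (-0.133,4.333), (-0.3,6).
By the shoelace formula its area is 25.81.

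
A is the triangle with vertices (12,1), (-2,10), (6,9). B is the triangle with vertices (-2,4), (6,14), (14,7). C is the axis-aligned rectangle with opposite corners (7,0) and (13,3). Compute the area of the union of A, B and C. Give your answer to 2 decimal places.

96.62

By inclusion–exclusion:
Individual areas: |A| = 29, |B| = 68, |C| = 18.
|A∩B| = 16.7685.
|A∩C| = 1.6111.
|B∩C| = 0.
|A∩B∩C| = 0.
|A ∪ B ∪ C| = 115 − 18.3796 + 0 = 96.62.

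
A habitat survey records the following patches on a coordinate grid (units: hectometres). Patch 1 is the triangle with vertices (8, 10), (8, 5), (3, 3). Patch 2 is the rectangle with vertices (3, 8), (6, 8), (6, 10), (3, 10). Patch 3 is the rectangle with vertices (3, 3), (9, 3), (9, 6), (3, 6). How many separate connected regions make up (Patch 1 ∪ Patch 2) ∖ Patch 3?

(Patch 1 ∪ Patch 2) ∖ Patch 3 splits into 2 disjoint pieces (area 5.7143, area 6).

2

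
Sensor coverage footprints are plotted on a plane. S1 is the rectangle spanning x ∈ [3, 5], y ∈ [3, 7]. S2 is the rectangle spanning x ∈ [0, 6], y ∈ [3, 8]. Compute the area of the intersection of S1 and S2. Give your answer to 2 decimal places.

8.00

|S1∩S2|: x∈[3,5], y∈[3,7] → 2·4 = 8.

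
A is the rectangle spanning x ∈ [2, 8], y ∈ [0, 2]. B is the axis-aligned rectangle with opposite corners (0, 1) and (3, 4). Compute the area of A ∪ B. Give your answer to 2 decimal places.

By inclusion–exclusion:
Individual areas: |A| = 12, |B| = 9.
|A∩B|: x∈[2,3], y∈[1,2] → 1·1 = 1.
|A ∪ B| = 21 − 1 = 20.00.

20.00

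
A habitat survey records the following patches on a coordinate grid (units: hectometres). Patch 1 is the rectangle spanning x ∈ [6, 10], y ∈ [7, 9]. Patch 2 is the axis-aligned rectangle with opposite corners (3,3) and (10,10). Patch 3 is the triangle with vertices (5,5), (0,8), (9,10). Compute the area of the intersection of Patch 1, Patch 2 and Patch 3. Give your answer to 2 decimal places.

2.80

The intersection is the polygon with vertices (6,7), (6,9), (8.2,9), (6.6,7).
By the shoelace formula its area is 2.80.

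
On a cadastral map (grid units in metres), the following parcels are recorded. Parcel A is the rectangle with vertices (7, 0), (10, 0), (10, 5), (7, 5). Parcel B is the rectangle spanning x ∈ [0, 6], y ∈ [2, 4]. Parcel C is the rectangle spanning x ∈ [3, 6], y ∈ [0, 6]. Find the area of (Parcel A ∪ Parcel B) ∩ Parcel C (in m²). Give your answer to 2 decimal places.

The region (Parcel A ∪ Parcel B) ∩ Parcel C is the polygon with vertices (6,2), (3,2), (3,4), (6,4).
By the shoelace formula its area is 6.00.

6.00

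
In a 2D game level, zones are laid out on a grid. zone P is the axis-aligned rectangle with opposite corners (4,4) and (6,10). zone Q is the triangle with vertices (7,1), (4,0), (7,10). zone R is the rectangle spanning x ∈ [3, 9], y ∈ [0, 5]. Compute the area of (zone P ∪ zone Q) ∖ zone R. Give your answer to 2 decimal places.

13.33

|zone P ∪ zone Q| = 24.4333.
|(zone P ∪ zone Q) ∩ zone R| = 11.1.
|(zone P ∪ zone Q) ∖ zone R| = 24.4333 − 11.1 = 13.33.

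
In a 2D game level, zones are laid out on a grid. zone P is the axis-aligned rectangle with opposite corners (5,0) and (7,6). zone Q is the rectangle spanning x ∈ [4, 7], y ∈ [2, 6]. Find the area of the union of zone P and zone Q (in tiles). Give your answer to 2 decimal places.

By inclusion–exclusion:
Individual areas: |zone P| = 12, |zone Q| = 12.
|zone P∩zone Q|: x∈[5,7], y∈[2,6] → 2·4 = 8.
|zone P ∪ zone Q| = 24 − 8 = 16.00.

16.00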